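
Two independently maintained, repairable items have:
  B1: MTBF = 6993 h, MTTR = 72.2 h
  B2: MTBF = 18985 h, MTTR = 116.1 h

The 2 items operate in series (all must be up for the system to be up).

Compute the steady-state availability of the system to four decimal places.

A(B1) = MTBF/(MTBF+MTTR) = 6993/(6993+72.2) = 0.989781
A(B2) = MTBF/(MTBF+MTTR) = 18985/(18985+116.1) = 0.993922
Series availability: 0.989781 × 0.993922 = 0.9838

0.9838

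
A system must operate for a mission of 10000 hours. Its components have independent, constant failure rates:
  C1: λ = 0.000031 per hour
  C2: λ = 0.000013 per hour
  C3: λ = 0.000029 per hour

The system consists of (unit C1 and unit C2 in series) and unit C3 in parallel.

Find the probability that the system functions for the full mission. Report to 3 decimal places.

R(C1) = exp(−0.000031 × 10000) = 0.73345
R(C2) = exp(−0.000013 × 10000) = 0.87810
R(C3) = exp(−0.000029 × 10000) = 0.74826
Series (C1 and C2): 0.73345 × 0.87810 = 0.64404
Parallel ([0.64404] and C3): 1 − (1 − 0.64404)(1 − 0.74826) = 0.910

0.910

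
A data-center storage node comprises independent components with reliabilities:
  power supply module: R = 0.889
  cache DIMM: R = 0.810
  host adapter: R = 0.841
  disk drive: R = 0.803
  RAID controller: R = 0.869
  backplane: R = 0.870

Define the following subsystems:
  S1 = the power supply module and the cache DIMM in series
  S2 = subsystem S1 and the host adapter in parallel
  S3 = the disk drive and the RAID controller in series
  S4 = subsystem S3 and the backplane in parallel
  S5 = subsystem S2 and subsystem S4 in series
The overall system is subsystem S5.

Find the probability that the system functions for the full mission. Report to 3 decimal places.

0.918

Series (power supply module and cache DIMM): 0.88900 × 0.81000 = 0.72009
Parallel ([0.72009] and host adapter): 1 − (1 − 0.72009)(1 − 0.84100) = 0.95549
Series (disk drive and RAID controller): 0.80300 × 0.86900 = 0.69781
Parallel ([0.69781] and backplane): 1 − (1 − 0.69781)(1 − 0.87000) = 0.96072
Series ([0.95549] and [0.96072]): 0.95549 × 0.96072 = 0.918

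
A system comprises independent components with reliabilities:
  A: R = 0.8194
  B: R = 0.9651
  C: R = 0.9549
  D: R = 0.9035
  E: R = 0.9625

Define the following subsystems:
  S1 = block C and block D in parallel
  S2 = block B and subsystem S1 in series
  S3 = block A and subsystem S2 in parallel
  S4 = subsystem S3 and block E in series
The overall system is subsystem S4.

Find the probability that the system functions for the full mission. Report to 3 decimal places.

Parallel (C and D): 1 − (1 − 0.95490)(1 − 0.90350) = 0.99565
Series (B and [0.99565]): 0.96510 × 0.99565 = 0.96090
Parallel (A and [0.96090]): 1 − (1 − 0.81940)(1 − 0.96090) = 0.99294
Series ([0.99294] and E): 0.99294 × 0.96250 = 0.956

0.956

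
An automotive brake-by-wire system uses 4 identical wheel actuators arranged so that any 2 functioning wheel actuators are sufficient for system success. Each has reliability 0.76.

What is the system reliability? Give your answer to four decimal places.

0.9547

R = Σ_{i=2}^{4} C(4,i) p^i (1−p)^{4−i} with p = 0.76
C(4,2)·0.76^2·0.24^2 = 0.199619
C(4,3)·0.76^3·0.24^1 = 0.421417
C(4,4)·0.76^4·0.24^0 = 0.333622
Sum = 0.9547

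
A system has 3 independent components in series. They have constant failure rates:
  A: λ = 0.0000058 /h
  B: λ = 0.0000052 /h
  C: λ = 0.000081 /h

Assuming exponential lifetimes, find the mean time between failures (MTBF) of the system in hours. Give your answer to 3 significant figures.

10900

Series of exponential components: λ_sys = Σ λ_i
λ_sys = 0.0000058 + 0.0000052 + 0.000081 = 9.2000e-05 /h
MTBF = 1 / λ_sys = 10900 h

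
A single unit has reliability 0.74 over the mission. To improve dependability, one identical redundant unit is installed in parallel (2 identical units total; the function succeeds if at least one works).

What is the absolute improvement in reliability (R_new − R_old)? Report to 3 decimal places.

R_before = 0.74
R_after = 1 − (1 − 0.74)^2 = 0.932
ΔR = 0.932 − 0.74 = 0.192

0.192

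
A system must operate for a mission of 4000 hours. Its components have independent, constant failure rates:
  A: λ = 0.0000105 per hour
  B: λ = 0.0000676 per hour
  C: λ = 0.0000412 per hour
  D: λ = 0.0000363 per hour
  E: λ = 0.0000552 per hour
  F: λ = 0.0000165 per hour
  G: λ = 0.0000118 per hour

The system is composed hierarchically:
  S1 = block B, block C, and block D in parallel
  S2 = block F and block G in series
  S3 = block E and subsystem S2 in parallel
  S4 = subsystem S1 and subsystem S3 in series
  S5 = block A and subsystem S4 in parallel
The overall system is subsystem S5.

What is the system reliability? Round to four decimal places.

0.9989

R(A) = exp(−0.0000105 × 4000) = 0.958870
R(B) = exp(−0.0000676 × 4000) = 0.763074
R(C) = exp(−0.0000412 × 4000) = 0.848063
R(D) = exp(−0.0000363 × 4000) = 0.864849
R(E) = exp(−0.0000552 × 4000) = 0.801877
R(F) = exp(−0.0000165 × 4000) = 0.936131
R(G) = exp(−0.0000118 × 4000) = 0.953897
Parallel (B, C, and D): 1 − (1 − 0.763074)(1 − 0.848063)(1 − 0.864849) = 0.995135
Series (F and G): 0.936131 × 0.953897 = 0.892973
Parallel (E and [0.892973]): 1 − (1 − 0.801877)(1 − 0.892973) = 0.978795
Series ([0.995135] and [0.978795]): 0.995135 × 0.978795 = 0.974033
Parallel (A and [0.974033]): 1 − (1 − 0.958870)(1 − 0.974033) = 0.9989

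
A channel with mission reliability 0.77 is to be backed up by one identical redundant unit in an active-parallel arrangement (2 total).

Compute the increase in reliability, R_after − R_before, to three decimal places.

0.177

R_before = 0.77
R_after = 1 − (1 − 0.77)^2 = 0.947
ΔR = 0.947 − 0.77 = 0.177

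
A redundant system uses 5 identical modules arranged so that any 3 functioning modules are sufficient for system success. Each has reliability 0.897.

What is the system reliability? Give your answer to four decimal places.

0.9907

R = Σ_{i=3}^{5} C(5,i) p^i (1−p)^{5−i} with p = 0.897
C(5,3)·0.897^3·0.103^2 = 0.076569
C(5,4)·0.897^4·0.103^1 = 0.333409
C(5,5)·0.897^5·0.103^0 = 0.580714
Sum = 0.9907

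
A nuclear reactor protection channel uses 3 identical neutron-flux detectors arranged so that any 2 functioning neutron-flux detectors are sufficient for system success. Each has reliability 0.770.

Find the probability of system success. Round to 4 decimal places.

0.8656

R = Σ_{i=2}^{3} C(3,i) p^i (1−p)^{3−i} with p = 0.770
C(3,2)·0.770^2·0.230^1 = 0.409101
C(3,3)·0.770^3·0.230^0 = 0.456533
Sum = 0.8656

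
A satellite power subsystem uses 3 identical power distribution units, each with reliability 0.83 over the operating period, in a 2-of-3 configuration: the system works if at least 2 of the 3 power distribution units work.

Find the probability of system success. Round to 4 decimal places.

R = Σ_{i=2}^{3} C(3,i) p^i (1−p)^{3−i} with p = 0.83
C(3,2)·0.83^2·0.17^1 = 0.351339
C(3,3)·0.83^3·0.17^0 = 0.571787
Sum = 0.9231

0.9231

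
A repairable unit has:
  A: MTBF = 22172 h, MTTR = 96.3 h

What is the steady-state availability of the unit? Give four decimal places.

0.9957

A(A) = MTBF/(MTBF+MTTR) = 22172/(22172+96.3) = 0.9957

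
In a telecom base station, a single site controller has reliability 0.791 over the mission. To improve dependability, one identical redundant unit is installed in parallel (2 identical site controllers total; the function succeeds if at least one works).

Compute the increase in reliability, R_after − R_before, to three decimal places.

R_before = 0.791
R_after = 1 − (1 − 0.791)^2 = 0.956
ΔR = 0.956 − 0.791 = 0.165

0.165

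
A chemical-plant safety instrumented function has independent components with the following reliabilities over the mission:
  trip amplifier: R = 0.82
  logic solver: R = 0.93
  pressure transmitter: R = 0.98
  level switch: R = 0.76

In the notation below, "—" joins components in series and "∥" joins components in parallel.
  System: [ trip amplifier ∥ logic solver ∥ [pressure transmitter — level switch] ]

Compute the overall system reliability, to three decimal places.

Series (pressure transmitter and level switch): 0.98000 × 0.76000 = 0.74480
Parallel (trip amplifier, logic solver, and [0.74480]): 1 − (1 − 0.82000)(1 − 0.93000)(1 − 0.74480) = 0.997

0.997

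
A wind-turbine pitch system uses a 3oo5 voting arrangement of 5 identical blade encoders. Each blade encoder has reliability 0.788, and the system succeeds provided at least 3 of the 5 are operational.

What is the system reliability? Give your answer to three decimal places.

0.932

R = Σ_{i=3}^{5} C(5,i) p^i (1−p)^{5−i} with p = 0.788
C(5,3)·0.788^3·0.212^2 = 0.21991
C(5,4)·0.788^4·0.212^1 = 0.40871
C(5,5)·0.788^5·0.212^0 = 0.30383
Sum = 0.932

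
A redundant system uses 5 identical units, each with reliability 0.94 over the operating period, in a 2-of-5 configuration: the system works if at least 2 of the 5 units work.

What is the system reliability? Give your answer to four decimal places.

0.9999

R = Σ_{i=2}^{5} C(5,i) p^i (1−p)^{5−i} with p = 0.94
C(5,2)·0.94^2·0.06^3 = 0.001909
C(5,3)·0.94^3·0.06^2 = 0.029901
C(5,4)·0.94^4·0.06^1 = 0.234225
C(5,5)·0.94^5·0.06^0 = 0.733904
Sum = 0.9999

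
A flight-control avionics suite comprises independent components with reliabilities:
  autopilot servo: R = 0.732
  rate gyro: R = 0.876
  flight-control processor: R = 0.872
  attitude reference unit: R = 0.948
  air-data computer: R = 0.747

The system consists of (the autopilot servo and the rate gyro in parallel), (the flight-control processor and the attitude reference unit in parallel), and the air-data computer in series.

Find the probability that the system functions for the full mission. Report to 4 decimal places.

Parallel (autopilot servo and rate gyro): 1 − (1 − 0.732000)(1 − 0.876000) = 0.966768
Parallel (flight-control processor and attitude reference unit): 1 − (1 − 0.872000)(1 − 0.948000) = 0.993344
Series ([0.966768], [0.993344], and air-data computer): 0.966768 × 0.993344 × 0.747000 = 0.7174

0.7174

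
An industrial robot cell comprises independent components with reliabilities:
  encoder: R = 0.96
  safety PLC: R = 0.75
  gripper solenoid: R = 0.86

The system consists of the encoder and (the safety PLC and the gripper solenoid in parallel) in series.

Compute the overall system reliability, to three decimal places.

0.926

Parallel (safety PLC and gripper solenoid): 1 − (1 − 0.75000)(1 − 0.86000) = 0.96500
Series (encoder and [0.96500]): 0.96000 × 0.96500 = 0.926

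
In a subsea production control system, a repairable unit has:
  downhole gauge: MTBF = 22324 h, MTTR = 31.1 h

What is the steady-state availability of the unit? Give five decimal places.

A(downhole gauge) = MTBF/(MTBF+MTTR) = 22324/(22324+31.1) = 0.99861

0.99861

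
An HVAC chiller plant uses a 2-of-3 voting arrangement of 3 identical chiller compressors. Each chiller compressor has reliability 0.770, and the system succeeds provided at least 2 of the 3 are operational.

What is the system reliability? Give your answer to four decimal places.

0.8656

R = Σ_{i=2}^{3} C(3,i) p^i (1−p)^{3−i} with p = 0.770
C(3,2)·0.770^2·0.230^1 = 0.409101
C(3,3)·0.770^3·0.230^0 = 0.456533
Sum = 0.8656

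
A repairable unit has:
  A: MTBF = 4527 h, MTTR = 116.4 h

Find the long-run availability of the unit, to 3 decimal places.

0.975

A(A) = MTBF/(MTBF+MTTR) = 4527/(4527+116.4) = 0.975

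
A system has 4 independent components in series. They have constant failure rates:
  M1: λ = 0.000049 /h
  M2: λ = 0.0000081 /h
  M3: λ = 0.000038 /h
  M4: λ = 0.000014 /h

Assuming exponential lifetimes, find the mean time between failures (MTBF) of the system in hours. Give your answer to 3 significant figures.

Series of exponential components: λ_sys = Σ λ_i
λ_sys = 0.000049 + 0.0000081 + 0.000038 + 0.000014 = 1.0910e-04 /h
MTBF = 1 / λ_sys = 9170 h

9170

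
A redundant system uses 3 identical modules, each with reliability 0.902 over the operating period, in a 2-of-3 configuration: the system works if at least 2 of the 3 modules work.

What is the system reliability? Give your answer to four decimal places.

R = Σ_{i=2}^{3} C(3,i) p^i (1−p)^{3−i} with p = 0.902
C(3,2)·0.902^2·0.098^1 = 0.239200
C(3,3)·0.902^3·0.098^0 = 0.733871
Sum = 0.9731

0.9731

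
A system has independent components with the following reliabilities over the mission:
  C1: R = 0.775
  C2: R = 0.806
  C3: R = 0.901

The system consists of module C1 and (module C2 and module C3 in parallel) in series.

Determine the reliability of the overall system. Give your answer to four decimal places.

Parallel (C2 and C3): 1 − (1 − 0.806000)(1 − 0.901000) = 0.980794
Series (C1 and [0.980794]): 0.775000 × 0.980794 = 0.7601

0.7601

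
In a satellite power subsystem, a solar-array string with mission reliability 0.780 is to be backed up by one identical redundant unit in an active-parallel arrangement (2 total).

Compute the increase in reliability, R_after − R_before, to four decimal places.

0.1716

R_before = 0.780
R_after = 1 − (1 − 0.780)^2 = 0.9516
ΔR = 0.9516 − 0.780 = 0.1716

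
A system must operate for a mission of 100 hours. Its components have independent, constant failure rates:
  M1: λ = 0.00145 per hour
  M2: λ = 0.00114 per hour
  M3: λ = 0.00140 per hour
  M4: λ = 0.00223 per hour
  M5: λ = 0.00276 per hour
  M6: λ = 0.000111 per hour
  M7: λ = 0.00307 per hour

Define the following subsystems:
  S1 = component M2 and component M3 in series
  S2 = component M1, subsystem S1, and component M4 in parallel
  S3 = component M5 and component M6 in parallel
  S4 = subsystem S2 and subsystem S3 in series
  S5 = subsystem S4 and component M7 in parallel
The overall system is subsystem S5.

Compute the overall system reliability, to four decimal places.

0.9977

R(M1) = exp(−0.00145 × 100) = 0.865022
R(M2) = exp(−0.00114 × 100) = 0.892258
R(M3) = exp(−0.00140 × 100) = 0.869358
R(M4) = exp(−0.00223 × 100) = 0.800115
R(M5) = exp(−0.00276 × 100) = 0.758813
R(M6) = exp(−0.000111 × 100) = 0.988961
R(M7) = exp(−0.00307 × 100) = 0.735651
Series (M2 and M3): 0.892258 × 0.869358 = 0.775692
Parallel (M1, [0.775692], and M4): 1 − (1 − 0.865022)(1 − 0.775692)(1 − 0.800115) = 0.993948
Parallel (M5 and M6): 1 − (1 − 0.758813)(1 − 0.988961) = 0.997338
Series ([0.993948] and [0.997338]): 0.993948 × 0.997338 = 0.991302
Parallel ([0.991302] and M7): 1 − (1 − 0.991302)(1 − 0.735651) = 0.9977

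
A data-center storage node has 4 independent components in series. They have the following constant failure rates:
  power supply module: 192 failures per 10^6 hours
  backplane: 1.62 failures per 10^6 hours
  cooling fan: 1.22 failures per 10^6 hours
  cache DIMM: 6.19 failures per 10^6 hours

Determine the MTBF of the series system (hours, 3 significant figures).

Series of exponential components: λ_sys = Σ λ_i
λ_sys = 0.000192 + 0.00000162 + 0.00000122 + 0.00000619 = 2.0103e-04 /h
MTBF = 1 / λ_sys = 4970 h

4970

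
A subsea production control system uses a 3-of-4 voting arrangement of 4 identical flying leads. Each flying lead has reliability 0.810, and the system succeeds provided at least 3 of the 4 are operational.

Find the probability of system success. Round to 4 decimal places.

0.8344

R = Σ_{i=3}^{4} C(4,i) p^i (1−p)^{4−i} with p = 0.810
C(4,3)·0.810^3·0.190^1 = 0.403895
C(4,4)·0.810^4·0.190^0 = 0.430467
Sum = 0.8344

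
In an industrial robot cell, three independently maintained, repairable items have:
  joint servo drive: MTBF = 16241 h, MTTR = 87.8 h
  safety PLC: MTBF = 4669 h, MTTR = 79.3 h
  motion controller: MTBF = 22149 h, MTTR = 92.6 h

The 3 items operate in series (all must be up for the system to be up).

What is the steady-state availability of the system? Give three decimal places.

0.974

A(joint servo drive) = MTBF/(MTBF+MTTR) = 16241/(16241+87.8) = 0.994623
A(safety PLC) = MTBF/(MTBF+MTTR) = 4669/(4669+79.3) = 0.983299
A(motion controller) = MTBF/(MTBF+MTTR) = 22149/(22149+92.6) = 0.995837
Series availability: 0.994623 × 0.983299 × 0.995837 = 0.974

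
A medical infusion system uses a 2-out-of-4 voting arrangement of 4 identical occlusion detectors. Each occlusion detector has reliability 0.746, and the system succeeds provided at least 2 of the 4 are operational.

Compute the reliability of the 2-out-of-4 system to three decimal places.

R = Σ_{i=2}^{4} C(4,i) p^i (1−p)^{4−i} with p = 0.746
C(4,2)·0.746^2·0.254^2 = 0.21543
C(4,3)·0.746^3·0.254^1 = 0.42180
C(4,4)·0.746^4·0.254^0 = 0.30971
Sum = 0.947

0.947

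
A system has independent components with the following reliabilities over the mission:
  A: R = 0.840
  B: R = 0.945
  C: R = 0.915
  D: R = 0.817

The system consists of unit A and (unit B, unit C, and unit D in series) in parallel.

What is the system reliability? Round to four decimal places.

Series (B, C, and D): 0.945000 × 0.915000 × 0.817000 = 0.706439
Parallel (A and [0.706439]): 1 − (1 − 0.840000)(1 − 0.706439) = 0.9530

0.9530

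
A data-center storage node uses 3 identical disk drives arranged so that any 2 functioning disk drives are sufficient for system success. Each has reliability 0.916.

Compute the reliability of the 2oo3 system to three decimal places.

R = Σ_{i=2}^{3} C(3,i) p^i (1−p)^{3−i} with p = 0.916
C(3,2)·0.916^2·0.084^1 = 0.21144
C(3,3)·0.916^3·0.084^0 = 0.76858
Sum = 0.980

0.980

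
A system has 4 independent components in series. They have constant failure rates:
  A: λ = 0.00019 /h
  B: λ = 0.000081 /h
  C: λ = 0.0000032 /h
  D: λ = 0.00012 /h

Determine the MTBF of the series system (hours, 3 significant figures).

Series of exponential components: λ_sys = Σ λ_i
λ_sys = 0.00019 + 0.000081 + 0.0000032 + 0.00012 = 3.9420e-04 /h
MTBF = 1 / λ_sys = 2540 h

2540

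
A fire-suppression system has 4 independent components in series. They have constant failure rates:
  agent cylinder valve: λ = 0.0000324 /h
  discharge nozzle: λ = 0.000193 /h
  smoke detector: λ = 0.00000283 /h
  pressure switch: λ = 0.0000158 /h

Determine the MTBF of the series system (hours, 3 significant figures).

4100

Series of exponential components: λ_sys = Σ λ_i
λ_sys = 0.0000324 + 0.000193 + 0.00000283 + 0.0000158 = 2.4403e-04 /h
MTBF = 1 / λ_sys = 4100 h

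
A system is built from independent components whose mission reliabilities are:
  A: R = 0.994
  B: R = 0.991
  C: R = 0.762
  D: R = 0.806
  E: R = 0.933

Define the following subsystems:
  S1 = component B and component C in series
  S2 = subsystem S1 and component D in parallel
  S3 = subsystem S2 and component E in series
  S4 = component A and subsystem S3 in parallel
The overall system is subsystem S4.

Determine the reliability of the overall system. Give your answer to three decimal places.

Series (B and C): 0.99100 × 0.76200 = 0.75514
Parallel ([0.75514] and D): 1 − (1 − 0.75514)(1 − 0.80600) = 0.95250
Series ([0.95250] and E): 0.95250 × 0.93300 = 0.88868
Parallel (A and [0.88868]): 1 − (1 − 0.99400)(1 − 0.88868) = 0.999

0.999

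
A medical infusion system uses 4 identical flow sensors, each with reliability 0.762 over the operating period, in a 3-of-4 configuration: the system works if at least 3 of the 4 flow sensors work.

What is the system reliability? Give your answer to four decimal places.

0.7584

R = Σ_{i=3}^{4} C(4,i) p^i (1−p)^{4−i} with p = 0.762
C(4,3)·0.762^3·0.238^1 = 0.421213
C(4,4)·0.762^4·0.238^0 = 0.337147
Sum = 0.7584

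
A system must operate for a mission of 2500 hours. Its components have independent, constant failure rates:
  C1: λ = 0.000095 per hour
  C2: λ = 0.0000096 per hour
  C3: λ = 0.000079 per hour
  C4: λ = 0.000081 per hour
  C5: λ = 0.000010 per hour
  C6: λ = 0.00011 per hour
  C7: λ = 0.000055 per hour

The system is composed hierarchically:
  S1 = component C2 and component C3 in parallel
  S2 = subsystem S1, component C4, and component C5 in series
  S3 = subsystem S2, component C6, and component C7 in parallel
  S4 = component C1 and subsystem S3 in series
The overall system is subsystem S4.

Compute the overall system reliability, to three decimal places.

0.784

R(C1) = exp(−0.000095 × 2500) = 0.78860
R(C2) = exp(−0.0000096 × 2500) = 0.97629
R(C3) = exp(−0.000079 × 2500) = 0.82078
R(C4) = exp(−0.000081 × 2500) = 0.81669
R(C5) = exp(−0.000010 × 2500) = 0.97531
R(C6) = exp(−0.00011 × 2500) = 0.75957
R(C7) = exp(−0.000055 × 2500) = 0.87153
Parallel (C2 and C3): 1 − (1 − 0.97629)(1 − 0.82078) = 0.99575
Series ([0.99575], C4, and C5): 0.99575 × 0.81669 × 0.97531 = 0.79314
Parallel ([0.79314], C6, and C7): 1 − (1 − 0.79314)(1 − 0.75957)(1 − 0.87153) = 0.99361
Series (C1 and [0.99361]): 0.78860 × 0.99361 = 0.784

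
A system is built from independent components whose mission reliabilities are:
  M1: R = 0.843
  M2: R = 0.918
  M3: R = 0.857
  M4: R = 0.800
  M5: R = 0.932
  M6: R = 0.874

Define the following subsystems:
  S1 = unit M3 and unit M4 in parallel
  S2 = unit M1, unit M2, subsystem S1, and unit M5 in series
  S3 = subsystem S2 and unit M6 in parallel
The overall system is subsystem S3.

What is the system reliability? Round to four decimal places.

Parallel (M3 and M4): 1 − (1 − 0.857000)(1 − 0.800000) = 0.971400
Series (M1, M2, [0.971400], and M5): 0.843000 × 0.918000 × 0.971400 × 0.932000 = 0.700623
Parallel ([0.700623] and M6): 1 − (1 − 0.700623)(1 − 0.874000) = 0.9623

0.9623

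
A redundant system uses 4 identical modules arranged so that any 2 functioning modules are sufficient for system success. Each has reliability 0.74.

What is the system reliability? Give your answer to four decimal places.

R = Σ_{i=2}^{4} C(4,i) p^i (1−p)^{4−i} with p = 0.74
C(4,2)·0.74^2·0.26^2 = 0.222107
C(4,3)·0.74^3·0.26^1 = 0.421433
C(4,4)·0.74^4·0.26^0 = 0.299866
Sum = 0.9434

0.9434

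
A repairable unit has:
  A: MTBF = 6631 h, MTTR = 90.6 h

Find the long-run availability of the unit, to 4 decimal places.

0.9865

A(A) = MTBF/(MTBF+MTTR) = 6631/(6631+90.6) = 0.9865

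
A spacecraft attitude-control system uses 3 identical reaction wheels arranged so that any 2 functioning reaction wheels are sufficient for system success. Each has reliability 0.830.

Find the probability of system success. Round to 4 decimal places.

R = Σ_{i=2}^{3} C(3,i) p^i (1−p)^{3−i} with p = 0.830
C(3,2)·0.830^2·0.170^1 = 0.351339
C(3,3)·0.830^3·0.170^0 = 0.571787
Sum = 0.9231

0.9231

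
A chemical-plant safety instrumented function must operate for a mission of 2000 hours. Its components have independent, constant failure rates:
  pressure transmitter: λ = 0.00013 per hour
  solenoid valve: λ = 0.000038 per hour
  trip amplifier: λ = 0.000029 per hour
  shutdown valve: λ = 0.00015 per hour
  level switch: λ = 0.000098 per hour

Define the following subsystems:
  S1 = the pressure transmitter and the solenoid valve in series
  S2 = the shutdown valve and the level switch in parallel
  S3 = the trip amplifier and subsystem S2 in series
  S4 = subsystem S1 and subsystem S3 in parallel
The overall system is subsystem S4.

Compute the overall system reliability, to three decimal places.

R(pressure transmitter) = exp(−0.00013 × 2000) = 0.77105
R(solenoid valve) = exp(−0.000038 × 2000) = 0.92682
R(trip amplifier) = exp(−0.000029 × 2000) = 0.94365
R(shutdown valve) = exp(−0.00015 × 2000) = 0.74082
R(level switch) = exp(−0.000098 × 2000) = 0.82201
Series (pressure transmitter and solenoid valve): 0.77105 × 0.92682 = 0.71462
Parallel (shutdown valve and level switch): 1 − (1 − 0.74082)(1 − 0.82201) = 0.95387
Series (trip amplifier and [0.95387]): 0.94365 × 0.95387 = 0.90012
Parallel ([0.71462] and [0.90012]): 1 − (1 − 0.71462)(1 − 0.90012) = 0.971

0.971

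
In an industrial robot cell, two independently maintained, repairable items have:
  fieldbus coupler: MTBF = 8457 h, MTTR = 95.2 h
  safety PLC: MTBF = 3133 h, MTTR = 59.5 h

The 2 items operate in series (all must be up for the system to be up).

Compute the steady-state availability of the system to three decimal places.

A(fieldbus coupler) = MTBF/(MTBF+MTTR) = 8457/(8457+95.2) = 0.988868
A(safety PLC) = MTBF/(MTBF+MTTR) = 3133/(3133+59.5) = 0.981363
Series availability: 0.988868 × 0.981363 = 0.970

0.970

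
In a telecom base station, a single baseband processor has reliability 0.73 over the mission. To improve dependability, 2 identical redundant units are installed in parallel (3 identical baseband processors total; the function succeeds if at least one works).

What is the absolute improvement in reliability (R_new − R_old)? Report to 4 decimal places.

0.2503

R_before = 0.73
R_after = 1 − (1 − 0.73)^3 = 0.9803
ΔR = 0.9803 − 0.73 = 0.2503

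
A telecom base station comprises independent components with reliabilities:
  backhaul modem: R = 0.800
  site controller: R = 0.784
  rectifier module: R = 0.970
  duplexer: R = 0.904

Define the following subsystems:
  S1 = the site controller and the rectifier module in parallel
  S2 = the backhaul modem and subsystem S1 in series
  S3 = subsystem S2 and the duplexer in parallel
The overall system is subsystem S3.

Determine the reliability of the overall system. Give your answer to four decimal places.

0.9803

Parallel (site controller and rectifier module): 1 − (1 − 0.784000)(1 − 0.970000) = 0.993520
Series (backhaul modem and [0.993520]): 0.800000 × 0.993520 = 0.794816
Parallel ([0.794816] and duplexer): 1 − (1 − 0.794816)(1 − 0.904000) = 0.9803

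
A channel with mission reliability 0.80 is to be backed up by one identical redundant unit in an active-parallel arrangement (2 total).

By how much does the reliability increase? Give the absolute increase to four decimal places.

0.1600

R_before = 0.80
R_after = 1 − (1 − 0.80)^2 = 0.9600
ΔR = 0.9600 − 0.80 = 0.1600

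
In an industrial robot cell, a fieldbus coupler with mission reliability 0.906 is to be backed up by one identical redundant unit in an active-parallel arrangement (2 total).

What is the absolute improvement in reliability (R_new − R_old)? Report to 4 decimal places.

R_before = 0.906
R_after = 1 − (1 − 0.906)^2 = 0.9912
ΔR = 0.9912 − 0.906 = 0.0852

0.0852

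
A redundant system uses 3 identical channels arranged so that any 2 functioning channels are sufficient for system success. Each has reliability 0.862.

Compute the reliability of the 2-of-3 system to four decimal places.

0.9481

R = Σ_{i=2}^{3} C(3,i) p^i (1−p)^{3−i} with p = 0.862
C(3,2)·0.862^2·0.138^1 = 0.307620
C(3,3)·0.862^3·0.138^0 = 0.640504
Sum = 0.9481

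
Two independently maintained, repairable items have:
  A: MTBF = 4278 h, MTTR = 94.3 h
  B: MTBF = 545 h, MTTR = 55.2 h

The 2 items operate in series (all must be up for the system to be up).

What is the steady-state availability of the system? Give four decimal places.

A(A) = MTBF/(MTBF+MTTR) = 4278/(4278+94.3) = 0.978432
A(B) = MTBF/(MTBF+MTTR) = 545/(545+55.2) = 0.908031
Series availability: 0.978432 × 0.908031 = 0.8884

0.8884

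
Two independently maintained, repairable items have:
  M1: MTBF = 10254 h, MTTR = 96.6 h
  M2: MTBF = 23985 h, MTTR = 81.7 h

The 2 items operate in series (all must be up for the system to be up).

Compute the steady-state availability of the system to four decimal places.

A(M1) = MTBF/(MTBF+MTTR) = 10254/(10254+96.6) = 0.990667
A(M2) = MTBF/(MTBF+MTTR) = 23985/(23985+81.7) = 0.996605
Series availability: 0.990667 × 0.996605 = 0.9873

0.9873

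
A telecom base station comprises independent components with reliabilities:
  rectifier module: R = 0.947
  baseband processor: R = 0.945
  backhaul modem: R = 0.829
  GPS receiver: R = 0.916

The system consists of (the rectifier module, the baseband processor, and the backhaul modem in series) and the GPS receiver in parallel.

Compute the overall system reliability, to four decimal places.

Series (rectifier module, baseband processor, and backhaul modem): 0.947000 × 0.945000 × 0.829000 = 0.741885
Parallel ([0.741885] and GPS receiver): 1 − (1 − 0.741885)(1 − 0.916000) = 0.9783

0.9783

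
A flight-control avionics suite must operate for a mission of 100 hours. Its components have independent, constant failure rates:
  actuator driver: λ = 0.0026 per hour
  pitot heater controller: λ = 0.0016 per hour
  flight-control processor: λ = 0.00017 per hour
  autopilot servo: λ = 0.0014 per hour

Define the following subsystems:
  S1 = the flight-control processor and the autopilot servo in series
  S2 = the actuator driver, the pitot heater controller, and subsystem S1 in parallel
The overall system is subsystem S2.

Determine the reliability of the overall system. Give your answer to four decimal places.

0.9951

R(actuator driver) = exp(−0.0026 × 100) = 0.771052
R(pitot heater controller) = exp(−0.0016 × 100) = 0.852144
R(flight-control processor) = exp(−0.00017 × 100) = 0.983144
R(autopilot servo) = exp(−0.0014 × 100) = 0.869358
Series (flight-control processor and autopilot servo): 0.983144 × 0.869358 = 0.854704
Parallel (actuator driver, pitot heater controller, and [0.854704]): 1 − (1 − 0.771052)(1 − 0.852144)(1 − 0.854704) = 0.9951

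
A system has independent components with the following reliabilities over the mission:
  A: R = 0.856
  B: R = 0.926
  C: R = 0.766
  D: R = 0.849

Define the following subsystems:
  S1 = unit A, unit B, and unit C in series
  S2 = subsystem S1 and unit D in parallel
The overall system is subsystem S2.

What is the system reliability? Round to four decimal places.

Series (A, B, and C): 0.856000 × 0.926000 × 0.766000 = 0.607174
Parallel ([0.607174] and D): 1 − (1 − 0.607174)(1 − 0.849000) = 0.9407

0.9407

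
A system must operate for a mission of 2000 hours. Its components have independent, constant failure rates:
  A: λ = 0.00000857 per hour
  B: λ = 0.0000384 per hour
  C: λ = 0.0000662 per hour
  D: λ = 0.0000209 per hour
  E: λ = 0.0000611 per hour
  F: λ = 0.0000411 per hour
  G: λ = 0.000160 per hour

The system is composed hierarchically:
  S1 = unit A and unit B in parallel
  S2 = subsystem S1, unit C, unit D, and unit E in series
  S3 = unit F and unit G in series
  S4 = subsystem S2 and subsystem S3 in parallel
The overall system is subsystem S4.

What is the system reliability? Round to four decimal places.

R(A) = exp(−0.00000857 × 2000) = 0.983006
R(B) = exp(−0.0000384 × 2000) = 0.926075
R(C) = exp(−0.0000662 × 2000) = 0.875991
R(D) = exp(−0.0000209 × 2000) = 0.959062
R(E) = exp(−0.0000611 × 2000) = 0.884971
R(F) = exp(−0.0000411 × 2000) = 0.921088
R(G) = exp(−0.000160 × 2000) = 0.726149
Parallel (A and B): 1 − (1 − 0.983006)(1 − 0.926075) = 0.998744
Series ([0.998744], C, D, and E): 0.998744 × 0.875991 × 0.959062 × 0.884971 = 0.742557
Series (F and G): 0.921088 × 0.726149 = 0.668847
Parallel ([0.742557] and [0.668847]): 1 − (1 − 0.742557)(1 − 0.668847) = 0.9147

0.9147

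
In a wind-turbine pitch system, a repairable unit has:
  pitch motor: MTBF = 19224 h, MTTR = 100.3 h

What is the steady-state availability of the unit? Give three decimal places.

0.995

A(pitch motor) = MTBF/(MTBF+MTTR) = 19224/(19224+100.3) = 0.995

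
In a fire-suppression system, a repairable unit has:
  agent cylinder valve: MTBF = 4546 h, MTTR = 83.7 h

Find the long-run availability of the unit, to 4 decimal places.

0.9819

A(agent cylinder valve) = MTBF/(MTBF+MTTR) = 4546/(4546+83.7) = 0.9819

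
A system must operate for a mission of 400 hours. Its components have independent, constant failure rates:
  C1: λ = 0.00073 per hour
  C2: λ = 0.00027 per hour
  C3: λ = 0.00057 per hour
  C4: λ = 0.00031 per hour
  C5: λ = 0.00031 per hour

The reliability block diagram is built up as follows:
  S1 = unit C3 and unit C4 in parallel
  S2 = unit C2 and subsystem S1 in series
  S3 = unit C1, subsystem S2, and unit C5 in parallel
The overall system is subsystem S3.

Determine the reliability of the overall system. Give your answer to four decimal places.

R(C1) = exp(−0.00073 × 400) = 0.746769
R(C2) = exp(−0.00027 × 400) = 0.897628
R(C3) = exp(−0.00057 × 400) = 0.796124
R(C4) = exp(−0.00031 × 400) = 0.883380
R(C5) = exp(−0.00031 × 400) = 0.883380
Parallel (C3 and C4): 1 − (1 − 0.796124)(1 − 0.883380) = 0.976224
Series (C2 and [0.976224]): 0.897628 × 0.976224 = 0.876286
Parallel (C1, [0.876286], and C5): 1 − (1 − 0.746769)(1 − 0.876286)(1 − 0.883380) = 0.9963

0.9963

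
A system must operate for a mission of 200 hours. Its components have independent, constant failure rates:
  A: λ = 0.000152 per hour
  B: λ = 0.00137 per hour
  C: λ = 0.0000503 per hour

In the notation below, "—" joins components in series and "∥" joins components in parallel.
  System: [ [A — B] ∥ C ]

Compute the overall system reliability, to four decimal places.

R(A) = exp(−0.000152 × 200) = 0.970057
R(B) = exp(−0.00137 × 200) = 0.760332
R(C) = exp(−0.0000503 × 200) = 0.989990
Series (A and B): 0.970057 × 0.760332 = 0.737565
Parallel ([0.737565] and C): 1 − (1 − 0.737565)(1 − 0.989990) = 0.9974

0.9974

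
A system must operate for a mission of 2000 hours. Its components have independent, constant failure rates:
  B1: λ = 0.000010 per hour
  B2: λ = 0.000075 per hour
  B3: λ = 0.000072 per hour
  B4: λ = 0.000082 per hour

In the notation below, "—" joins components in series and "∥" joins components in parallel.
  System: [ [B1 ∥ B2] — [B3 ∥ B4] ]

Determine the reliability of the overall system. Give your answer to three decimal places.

0.977

R(B1) = exp(−0.000010 × 2000) = 0.98020
R(B2) = exp(−0.000075 × 2000) = 0.86071
R(B3) = exp(−0.000072 × 2000) = 0.86589
R(B4) = exp(−0.000082 × 2000) = 0.84874
Parallel (B1 and B2): 1 − (1 − 0.98020)(1 − 0.86071) = 0.99724
Parallel (B3 and B4): 1 − (1 − 0.86589)(1 − 0.84874) = 0.97971
Series ([0.99724] and [0.97971]): 0.99724 × 0.97971 = 0.977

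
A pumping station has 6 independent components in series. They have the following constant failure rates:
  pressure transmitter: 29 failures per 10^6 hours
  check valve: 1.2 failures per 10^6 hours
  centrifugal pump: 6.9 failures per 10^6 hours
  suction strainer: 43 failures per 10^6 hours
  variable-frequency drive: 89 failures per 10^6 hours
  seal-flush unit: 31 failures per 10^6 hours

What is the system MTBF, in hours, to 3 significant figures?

5000

Series of exponential components: λ_sys = Σ λ_i
λ_sys = 0.000029 + 0.0000012 + 0.0000069 + 0.000043 + 0.000089 + 0.000031 = 2.0010e-04 /h
MTBF = 1 / λ_sys = 5000 h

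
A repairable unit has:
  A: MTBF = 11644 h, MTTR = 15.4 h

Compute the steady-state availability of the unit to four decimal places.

0.9987

A(A) = MTBF/(MTBF+MTTR) = 11644/(11644+15.4) = 0.9987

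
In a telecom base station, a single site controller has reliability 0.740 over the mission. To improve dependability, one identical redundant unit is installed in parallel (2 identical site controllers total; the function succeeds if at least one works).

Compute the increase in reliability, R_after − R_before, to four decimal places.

0.1924

R_before = 0.740
R_after = 1 − (1 − 0.740)^2 = 0.9324
ΔR = 0.9324 − 0.740 = 0.1924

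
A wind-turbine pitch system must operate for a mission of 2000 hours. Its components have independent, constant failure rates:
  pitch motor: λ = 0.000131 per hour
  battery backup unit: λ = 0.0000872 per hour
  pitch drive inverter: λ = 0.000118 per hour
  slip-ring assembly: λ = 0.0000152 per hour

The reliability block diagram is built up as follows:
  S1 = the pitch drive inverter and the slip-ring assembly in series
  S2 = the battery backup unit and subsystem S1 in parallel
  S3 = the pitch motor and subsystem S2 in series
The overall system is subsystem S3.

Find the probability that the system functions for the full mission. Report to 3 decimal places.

0.741

R(pitch motor) = exp(−0.000131 × 2000) = 0.76951
R(battery backup unit) = exp(−0.0000872 × 2000) = 0.83996
R(pitch drive inverter) = exp(−0.000118 × 2000) = 0.78978
R(slip-ring assembly) = exp(−0.0000152 × 2000) = 0.97006
Series (pitch drive inverter and slip-ring assembly): 0.78978 × 0.97006 = 0.76613
Parallel (battery backup unit and [0.76613]): 1 − (1 − 0.83996)(1 − 0.76613) = 0.96257
Series (pitch motor and [0.96257]): 0.76951 × 0.96257 = 0.741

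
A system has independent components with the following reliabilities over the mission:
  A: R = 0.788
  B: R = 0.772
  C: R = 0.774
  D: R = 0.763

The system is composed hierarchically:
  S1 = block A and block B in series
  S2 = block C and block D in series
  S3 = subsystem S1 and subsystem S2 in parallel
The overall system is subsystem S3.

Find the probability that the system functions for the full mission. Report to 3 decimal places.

0.840

Series (A and B): 0.78800 × 0.77200 = 0.60834
Series (C and D): 0.77400 × 0.76300 = 0.59056
Parallel ([0.60834] and [0.59056]): 1 − (1 − 0.60834)(1 − 0.59056) = 0.840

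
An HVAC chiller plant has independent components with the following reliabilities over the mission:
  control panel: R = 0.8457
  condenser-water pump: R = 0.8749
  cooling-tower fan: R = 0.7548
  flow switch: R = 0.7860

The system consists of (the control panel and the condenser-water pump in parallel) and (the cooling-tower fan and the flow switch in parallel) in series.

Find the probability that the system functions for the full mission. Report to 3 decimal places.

0.929

Parallel (control panel and condenser-water pump): 1 − (1 − 0.84570)(1 − 0.87490) = 0.98070
Parallel (cooling-tower fan and flow switch): 1 − (1 − 0.75480)(1 − 0.78600) = 0.94753
Series ([0.98070] and [0.94753]): 0.98070 × 0.94753 = 0.929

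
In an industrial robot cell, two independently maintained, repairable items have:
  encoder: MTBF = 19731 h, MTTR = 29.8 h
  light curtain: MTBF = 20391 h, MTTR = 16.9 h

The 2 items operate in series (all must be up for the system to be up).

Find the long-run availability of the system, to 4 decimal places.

0.9977

A(encoder) = MTBF/(MTBF+MTTR) = 19731/(19731+29.8) = 0.998492
A(light curtain) = MTBF/(MTBF+MTTR) = 20391/(20391+16.9) = 0.999172
Series availability: 0.998492 × 0.999172 = 0.9977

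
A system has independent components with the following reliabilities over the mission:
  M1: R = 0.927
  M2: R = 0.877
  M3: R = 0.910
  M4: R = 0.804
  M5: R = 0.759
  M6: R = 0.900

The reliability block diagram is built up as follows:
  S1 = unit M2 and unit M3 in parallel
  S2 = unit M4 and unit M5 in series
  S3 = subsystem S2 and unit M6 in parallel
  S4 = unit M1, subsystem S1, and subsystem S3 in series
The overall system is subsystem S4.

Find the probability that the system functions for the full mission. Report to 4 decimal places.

Parallel (M2 and M3): 1 − (1 − 0.877000)(1 − 0.910000) = 0.988930
Series (M4 and M5): 0.804000 × 0.759000 = 0.610236
Parallel ([0.610236] and M6): 1 − (1 − 0.610236)(1 − 0.900000) = 0.961024
Series (M1, [0.988930], and [0.961024]): 0.927000 × 0.988930 × 0.961024 = 0.8810

0.8810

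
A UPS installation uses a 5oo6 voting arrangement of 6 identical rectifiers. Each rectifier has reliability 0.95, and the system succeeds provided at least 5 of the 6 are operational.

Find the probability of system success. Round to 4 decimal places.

0.9672

R = Σ_{i=5}^{6} C(6,i) p^i (1−p)^{6−i} with p = 0.95
C(6,5)·0.95^5·0.05^1 = 0.232134
C(6,6)·0.95^6·0.05^0 = 0.735092
Sum = 0.9672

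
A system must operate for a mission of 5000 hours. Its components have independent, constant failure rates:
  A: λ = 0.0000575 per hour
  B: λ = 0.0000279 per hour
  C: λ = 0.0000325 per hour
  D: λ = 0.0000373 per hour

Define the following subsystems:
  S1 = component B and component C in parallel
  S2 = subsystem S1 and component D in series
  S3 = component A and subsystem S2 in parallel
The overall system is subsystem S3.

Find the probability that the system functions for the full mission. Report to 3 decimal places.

R(A) = exp(−0.0000575 × 5000) = 0.75014
R(B) = exp(−0.0000279 × 5000) = 0.86979
R(C) = exp(−0.0000325 × 5000) = 0.85002
R(D) = exp(−0.0000373 × 5000) = 0.82986
Parallel (B and C): 1 − (1 − 0.86979)(1 − 0.85002) = 0.98047
Series ([0.98047] and D): 0.98047 × 0.82986 = 0.81365
Parallel (A and [0.81365]): 1 − (1 − 0.75014)(1 − 0.81365) = 0.953

0.953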